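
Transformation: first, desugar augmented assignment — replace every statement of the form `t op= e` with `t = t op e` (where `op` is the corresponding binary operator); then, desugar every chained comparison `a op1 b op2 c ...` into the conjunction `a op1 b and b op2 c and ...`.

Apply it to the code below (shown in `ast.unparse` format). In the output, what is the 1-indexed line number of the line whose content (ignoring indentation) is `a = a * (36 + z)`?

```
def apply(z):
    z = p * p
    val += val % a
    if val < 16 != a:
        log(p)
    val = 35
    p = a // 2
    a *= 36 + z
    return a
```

Transformed code:
def apply(z):
    z = p * p
    val = val + val % a
    if val < 16 and 16 != a:
        log(p)
    val = 35
    p = a // 2
    a = a * (36 + z)
    return a

8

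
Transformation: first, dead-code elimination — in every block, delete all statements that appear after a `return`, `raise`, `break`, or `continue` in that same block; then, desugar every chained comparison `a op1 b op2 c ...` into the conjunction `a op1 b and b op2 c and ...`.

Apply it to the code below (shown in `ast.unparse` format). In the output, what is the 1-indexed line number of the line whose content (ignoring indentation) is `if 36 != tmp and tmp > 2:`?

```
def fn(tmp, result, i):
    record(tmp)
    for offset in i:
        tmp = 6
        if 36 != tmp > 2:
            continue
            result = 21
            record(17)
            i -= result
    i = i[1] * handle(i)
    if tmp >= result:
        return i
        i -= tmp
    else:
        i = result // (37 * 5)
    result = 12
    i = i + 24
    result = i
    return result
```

Transformed code:
def fn(tmp, result, i):
    record(tmp)
    for offset in i:
        tmp = 6
        if 36 != tmp and tmp > 2:
            continue
    i = i[1] * handle(i)
    if tmp >= result:
        return i
    else:
        i = result // (37 * 5)
    result = 12
    i = i + 24
    result = i
    return result

5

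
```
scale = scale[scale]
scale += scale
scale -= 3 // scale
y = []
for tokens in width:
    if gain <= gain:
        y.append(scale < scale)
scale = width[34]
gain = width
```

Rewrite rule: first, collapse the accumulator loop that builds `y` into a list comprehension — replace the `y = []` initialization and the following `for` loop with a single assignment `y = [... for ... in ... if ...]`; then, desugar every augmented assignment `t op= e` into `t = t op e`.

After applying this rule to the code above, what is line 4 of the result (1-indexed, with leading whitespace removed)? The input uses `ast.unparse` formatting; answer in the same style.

y = [scale < scale for tokens in width if gain <= gain]

Transformed code:
scale = scale[scale]
scale = scale + scale
scale = scale - 3 // scale
y = [scale < scale for tokens in width if gain <= gain]
scale = width[34]
gain = width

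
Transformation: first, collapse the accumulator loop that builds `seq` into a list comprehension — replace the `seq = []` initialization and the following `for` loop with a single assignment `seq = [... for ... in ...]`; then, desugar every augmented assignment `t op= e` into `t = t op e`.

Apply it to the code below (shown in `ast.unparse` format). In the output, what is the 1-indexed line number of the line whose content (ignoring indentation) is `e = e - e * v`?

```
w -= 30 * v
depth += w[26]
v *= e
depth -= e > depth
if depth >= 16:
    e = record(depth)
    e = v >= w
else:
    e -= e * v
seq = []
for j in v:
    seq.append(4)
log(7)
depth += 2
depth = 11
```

9

Transformed code:
w = w - 30 * v
depth = depth + w[26]
v = v * e
depth = depth - (e > depth)
if depth >= 16:
    e = record(depth)
    e = v >= w
else:
    e = e - e * v
seq = [4 for j in v]
log(7)
depth = depth + 2
depth = 11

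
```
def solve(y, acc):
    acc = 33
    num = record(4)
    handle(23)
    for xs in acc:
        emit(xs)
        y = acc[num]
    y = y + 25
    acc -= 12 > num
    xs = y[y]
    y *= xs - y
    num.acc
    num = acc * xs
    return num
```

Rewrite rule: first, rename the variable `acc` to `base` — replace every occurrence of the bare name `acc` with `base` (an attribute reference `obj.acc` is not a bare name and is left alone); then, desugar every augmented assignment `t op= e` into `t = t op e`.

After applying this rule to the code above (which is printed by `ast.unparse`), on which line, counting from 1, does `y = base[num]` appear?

7

Transformed code:
def solve(y, base):
    base = 33
    num = record(4)
    handle(23)
    for xs in base:
        emit(xs)
        y = base[num]
    y = y + 25
    base = base - (12 > num)
    xs = y[y]
    y = y * (xs - y)
    num.acc
    num = base * xs
    return num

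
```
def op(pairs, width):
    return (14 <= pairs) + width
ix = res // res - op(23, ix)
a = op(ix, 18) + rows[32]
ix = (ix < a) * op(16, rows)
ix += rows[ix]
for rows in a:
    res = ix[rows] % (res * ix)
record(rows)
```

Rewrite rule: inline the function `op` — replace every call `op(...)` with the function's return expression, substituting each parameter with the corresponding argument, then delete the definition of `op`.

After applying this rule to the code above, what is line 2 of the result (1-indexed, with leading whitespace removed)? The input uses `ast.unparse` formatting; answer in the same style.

a = (14 <= ix) + 18 + rows[32]

Transformed code:
ix = res // res - ((14 <= 23) + ix)
a = (14 <= ix) + 18 + rows[32]
ix = (ix < a) * ((14 <= 16) + rows)
ix += rows[ix]
for rows in a:
    res = ix[rows] % (res * ix)
record(rows)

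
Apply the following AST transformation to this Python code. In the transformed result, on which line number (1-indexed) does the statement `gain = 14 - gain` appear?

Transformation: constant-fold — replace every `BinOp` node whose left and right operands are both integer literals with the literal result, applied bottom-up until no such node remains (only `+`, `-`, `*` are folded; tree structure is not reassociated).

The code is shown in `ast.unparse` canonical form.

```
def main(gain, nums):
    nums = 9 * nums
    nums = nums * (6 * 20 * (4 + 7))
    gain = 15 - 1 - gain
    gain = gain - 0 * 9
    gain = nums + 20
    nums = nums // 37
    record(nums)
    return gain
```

Transformed code:
def main(gain, nums):
    nums = 9 * nums
    nums = nums * 1320
    gain = 14 - gain
    gain = gain - 0
    gain = nums + 20
    nums = nums // 37
    record(nums)
    return gain

4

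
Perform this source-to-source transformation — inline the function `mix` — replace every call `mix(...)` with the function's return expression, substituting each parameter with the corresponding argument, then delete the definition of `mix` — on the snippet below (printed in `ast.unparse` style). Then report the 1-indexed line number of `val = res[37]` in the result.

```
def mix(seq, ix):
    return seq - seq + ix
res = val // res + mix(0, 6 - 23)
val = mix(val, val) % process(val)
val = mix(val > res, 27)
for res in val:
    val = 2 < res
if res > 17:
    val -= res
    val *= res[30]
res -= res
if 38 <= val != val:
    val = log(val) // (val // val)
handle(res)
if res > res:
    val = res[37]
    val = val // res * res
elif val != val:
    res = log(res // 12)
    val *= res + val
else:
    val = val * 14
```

14

Transformed code:
res = val // res + (0 - 0 + (6 - 23))
val = (val - val + val) % process(val)
val = (val > res) - (val > res) + 27
for res in val:
    val = 2 < res
if res > 17:
    val -= res
    val *= res[30]
res -= res
if 38 <= val != val:
    val = log(val) // (val // val)
handle(res)
if res > res:
    val = res[37]
    val = val // res * res
elif val != val:
    res = log(res // 12)
    val *= res + val
else:
    val = val * 14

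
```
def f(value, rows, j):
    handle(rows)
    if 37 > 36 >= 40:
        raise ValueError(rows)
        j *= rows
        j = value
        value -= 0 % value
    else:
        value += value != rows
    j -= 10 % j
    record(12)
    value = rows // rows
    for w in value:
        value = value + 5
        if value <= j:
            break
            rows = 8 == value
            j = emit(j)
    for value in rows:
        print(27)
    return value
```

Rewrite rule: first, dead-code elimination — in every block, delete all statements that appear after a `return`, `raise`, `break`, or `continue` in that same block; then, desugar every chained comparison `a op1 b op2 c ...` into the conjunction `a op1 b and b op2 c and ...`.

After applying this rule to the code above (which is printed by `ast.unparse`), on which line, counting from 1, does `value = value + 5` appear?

Transformed code:
def f(value, rows, j):
    handle(rows)
    if 37 > 36 and 36 >= 40:
        raise ValueError(rows)
    else:
        value += value != rows
    j -= 10 % j
    record(12)
    value = rows // rows
    for w in value:
        value = value + 5
        if value <= j:
            break
    for value in rows:
        print(27)
    return value

11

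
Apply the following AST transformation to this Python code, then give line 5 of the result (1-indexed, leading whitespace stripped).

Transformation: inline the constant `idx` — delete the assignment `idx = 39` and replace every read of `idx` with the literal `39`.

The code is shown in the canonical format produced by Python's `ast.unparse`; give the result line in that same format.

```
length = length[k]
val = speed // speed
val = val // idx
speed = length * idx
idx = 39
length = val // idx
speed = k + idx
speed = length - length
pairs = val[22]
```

Transformed code:
length = length[k]
val = speed // speed
val = val // 39
speed = length * 39
length = val // 39
speed = k + 39
speed = length - length
pairs = val[22]

length = val // 39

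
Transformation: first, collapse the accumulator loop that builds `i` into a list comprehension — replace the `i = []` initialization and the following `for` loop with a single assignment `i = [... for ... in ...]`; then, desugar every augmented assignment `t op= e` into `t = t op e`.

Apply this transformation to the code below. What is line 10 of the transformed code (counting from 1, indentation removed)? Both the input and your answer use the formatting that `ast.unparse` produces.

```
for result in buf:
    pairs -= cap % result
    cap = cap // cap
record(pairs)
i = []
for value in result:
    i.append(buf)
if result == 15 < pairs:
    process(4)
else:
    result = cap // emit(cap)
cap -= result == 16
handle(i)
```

cap = cap - (result == 16)

Transformed code:
for result in buf:
    pairs = pairs - cap % result
    cap = cap // cap
record(pairs)
i = [buf for value in result]
if result == 15 < pairs:
    process(4)
else:
    result = cap // emit(cap)
cap = cap - (result == 16)
handle(i)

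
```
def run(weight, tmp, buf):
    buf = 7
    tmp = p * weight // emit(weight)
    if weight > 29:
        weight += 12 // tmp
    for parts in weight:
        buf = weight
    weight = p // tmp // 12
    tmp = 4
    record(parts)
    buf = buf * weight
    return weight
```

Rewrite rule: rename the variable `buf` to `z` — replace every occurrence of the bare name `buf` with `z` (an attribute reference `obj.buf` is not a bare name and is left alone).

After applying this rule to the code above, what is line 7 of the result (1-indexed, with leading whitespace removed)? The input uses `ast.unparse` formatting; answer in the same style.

Transformed code:
def run(weight, tmp, z):
    z = 7
    tmp = p * weight // emit(weight)
    if weight > 29:
        weight += 12 // tmp
    for parts in weight:
        z = weight
    weight = p // tmp // 12
    tmp = 4
    record(parts)
    z = z * weight
    return weight

z = weight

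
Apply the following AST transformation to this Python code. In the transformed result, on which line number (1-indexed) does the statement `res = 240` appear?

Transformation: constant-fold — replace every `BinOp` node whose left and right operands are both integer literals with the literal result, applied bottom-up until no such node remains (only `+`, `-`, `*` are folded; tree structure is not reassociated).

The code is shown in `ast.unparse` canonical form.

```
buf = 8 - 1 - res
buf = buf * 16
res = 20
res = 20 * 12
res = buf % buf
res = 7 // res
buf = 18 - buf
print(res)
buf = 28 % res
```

Transformed code:
buf = 7 - res
buf = buf * 16
res = 20
res = 240
res = buf % buf
res = 7 // res
buf = 18 - buf
print(res)
buf = 28 % res

4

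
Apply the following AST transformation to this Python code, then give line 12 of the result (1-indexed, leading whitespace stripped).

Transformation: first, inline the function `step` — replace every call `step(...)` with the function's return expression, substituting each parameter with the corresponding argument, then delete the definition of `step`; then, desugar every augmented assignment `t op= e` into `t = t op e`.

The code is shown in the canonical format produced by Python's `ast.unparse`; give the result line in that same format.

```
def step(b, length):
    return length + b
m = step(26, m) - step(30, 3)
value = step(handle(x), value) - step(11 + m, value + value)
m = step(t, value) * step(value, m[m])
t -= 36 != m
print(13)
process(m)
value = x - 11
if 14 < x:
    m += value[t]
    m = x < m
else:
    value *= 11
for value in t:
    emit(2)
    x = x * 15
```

Transformed code:
m = m + 26 - (3 + 30)
value = value + handle(x) - (value + value + (11 + m))
m = (value + t) * (m[m] + value)
t = t - (36 != m)
print(13)
process(m)
value = x - 11
if 14 < x:
    m = m + value[t]
    m = x < m
else:
    value = value * 11
for value in t:
    emit(2)
    x = x * 15

value = value * 11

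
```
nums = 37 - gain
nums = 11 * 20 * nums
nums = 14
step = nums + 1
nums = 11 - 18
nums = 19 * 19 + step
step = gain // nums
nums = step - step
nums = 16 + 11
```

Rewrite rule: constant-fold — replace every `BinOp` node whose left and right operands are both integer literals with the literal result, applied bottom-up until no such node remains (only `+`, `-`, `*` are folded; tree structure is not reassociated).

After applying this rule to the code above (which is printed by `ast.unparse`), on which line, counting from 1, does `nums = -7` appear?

5

Transformed code:
nums = 37 - gain
nums = 220 * nums
nums = 14
step = nums + 1
nums = -7
nums = 361 + step
step = gain // nums
nums = step - step
nums = 27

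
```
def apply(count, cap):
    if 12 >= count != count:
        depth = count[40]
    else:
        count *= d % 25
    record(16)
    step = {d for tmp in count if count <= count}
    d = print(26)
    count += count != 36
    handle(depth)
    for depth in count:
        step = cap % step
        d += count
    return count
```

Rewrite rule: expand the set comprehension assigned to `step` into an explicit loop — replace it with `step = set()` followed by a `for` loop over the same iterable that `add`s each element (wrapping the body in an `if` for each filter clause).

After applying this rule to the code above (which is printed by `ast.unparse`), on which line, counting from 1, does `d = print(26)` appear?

11

Transformed code:
def apply(count, cap):
    if 12 >= count != count:
        depth = count[40]
    else:
        count *= d % 25
    record(16)
    step = set()
    for tmp in count:
        if count <= count:
            step.add(d)
    d = print(26)
    count += count != 36
    handle(depth)
    for depth in count:
        step = cap % step
        d += count
    return count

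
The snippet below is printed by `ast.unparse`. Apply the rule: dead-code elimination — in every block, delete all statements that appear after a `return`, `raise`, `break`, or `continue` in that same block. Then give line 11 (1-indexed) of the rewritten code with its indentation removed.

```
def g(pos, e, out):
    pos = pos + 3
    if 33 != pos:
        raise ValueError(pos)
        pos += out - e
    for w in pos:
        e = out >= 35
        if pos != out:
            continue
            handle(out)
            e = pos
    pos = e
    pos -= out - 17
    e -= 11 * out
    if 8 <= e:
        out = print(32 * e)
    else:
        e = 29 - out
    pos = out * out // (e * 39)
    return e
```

e -= 11 * out

Transformed code:
def g(pos, e, out):
    pos = pos + 3
    if 33 != pos:
        raise ValueError(pos)
    for w in pos:
        e = out >= 35
        if pos != out:
            continue
    pos = e
    pos -= out - 17
    e -= 11 * out
    if 8 <= e:
        out = print(32 * e)
    else:
        e = 29 - out
    pos = out * out // (e * 39)
    return e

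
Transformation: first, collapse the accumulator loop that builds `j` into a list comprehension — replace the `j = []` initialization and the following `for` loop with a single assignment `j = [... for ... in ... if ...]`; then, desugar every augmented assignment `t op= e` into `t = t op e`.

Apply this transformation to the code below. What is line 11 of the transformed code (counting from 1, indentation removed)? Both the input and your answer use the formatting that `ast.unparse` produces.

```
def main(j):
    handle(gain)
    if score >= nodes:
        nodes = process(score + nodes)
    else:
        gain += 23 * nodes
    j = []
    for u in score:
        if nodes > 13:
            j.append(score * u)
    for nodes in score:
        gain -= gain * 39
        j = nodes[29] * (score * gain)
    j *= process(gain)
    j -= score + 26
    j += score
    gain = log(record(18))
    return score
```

Transformed code:
def main(j):
    handle(gain)
    if score >= nodes:
        nodes = process(score + nodes)
    else:
        gain = gain + 23 * nodes
    j = [score * u for u in score if nodes > 13]
    for nodes in score:
        gain = gain - gain * 39
        j = nodes[29] * (score * gain)
    j = j * process(gain)
    j = j - (score + 26)
    j = j + score
    gain = log(record(18))
    return score

j = j * process(gain)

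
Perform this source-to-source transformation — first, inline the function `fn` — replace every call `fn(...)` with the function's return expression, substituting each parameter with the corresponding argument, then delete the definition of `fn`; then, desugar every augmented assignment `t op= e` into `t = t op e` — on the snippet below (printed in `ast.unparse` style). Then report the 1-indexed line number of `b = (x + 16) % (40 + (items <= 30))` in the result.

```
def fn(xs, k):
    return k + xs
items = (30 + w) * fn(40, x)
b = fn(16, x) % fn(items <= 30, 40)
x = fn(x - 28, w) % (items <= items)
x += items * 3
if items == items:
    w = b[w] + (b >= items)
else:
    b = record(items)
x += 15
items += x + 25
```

2

Transformed code:
items = (30 + w) * (x + 40)
b = (x + 16) % (40 + (items <= 30))
x = (w + (x - 28)) % (items <= items)
x = x + items * 3
if items == items:
    w = b[w] + (b >= items)
else:
    b = record(items)
x = x + 15
items = items + (x + 25)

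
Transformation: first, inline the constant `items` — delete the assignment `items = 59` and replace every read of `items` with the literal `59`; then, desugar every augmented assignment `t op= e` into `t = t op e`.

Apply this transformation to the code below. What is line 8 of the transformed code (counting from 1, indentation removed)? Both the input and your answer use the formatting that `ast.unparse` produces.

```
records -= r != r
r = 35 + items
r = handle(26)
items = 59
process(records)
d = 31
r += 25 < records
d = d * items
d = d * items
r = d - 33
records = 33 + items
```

Transformed code:
records = records - (r != r)
r = 35 + 59
r = handle(26)
process(records)
d = 31
r = r + (25 < records)
d = d * 59
d = d * 59
r = d - 33
records = 33 + 59

d = d * 59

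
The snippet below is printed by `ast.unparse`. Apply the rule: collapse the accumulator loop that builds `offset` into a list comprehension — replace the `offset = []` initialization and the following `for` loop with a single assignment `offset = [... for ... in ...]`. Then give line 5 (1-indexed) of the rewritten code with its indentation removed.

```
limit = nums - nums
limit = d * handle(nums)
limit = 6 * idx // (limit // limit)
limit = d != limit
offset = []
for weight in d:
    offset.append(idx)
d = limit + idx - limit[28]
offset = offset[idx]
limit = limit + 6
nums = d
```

Transformed code:
limit = nums - nums
limit = d * handle(nums)
limit = 6 * idx // (limit // limit)
limit = d != limit
offset = [idx for weight in d]
d = limit + idx - limit[28]
offset = offset[idx]
limit = limit + 6
nums = d

offset = [idx for weight in d]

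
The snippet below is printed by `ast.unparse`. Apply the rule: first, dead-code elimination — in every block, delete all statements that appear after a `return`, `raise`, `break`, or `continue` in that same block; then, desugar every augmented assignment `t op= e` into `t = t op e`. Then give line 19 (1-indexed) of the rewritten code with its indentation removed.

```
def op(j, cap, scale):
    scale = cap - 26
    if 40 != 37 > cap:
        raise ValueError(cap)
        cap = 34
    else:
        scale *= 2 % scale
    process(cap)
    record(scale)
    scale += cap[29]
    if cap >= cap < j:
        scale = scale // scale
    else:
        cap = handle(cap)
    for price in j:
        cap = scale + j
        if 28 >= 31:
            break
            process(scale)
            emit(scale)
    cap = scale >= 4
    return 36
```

Transformed code:
def op(j, cap, scale):
    scale = cap - 26
    if 40 != 37 > cap:
        raise ValueError(cap)
    else:
        scale = scale * (2 % scale)
    process(cap)
    record(scale)
    scale = scale + cap[29]
    if cap >= cap < j:
        scale = scale // scale
    else:
        cap = handle(cap)
    for price in j:
        cap = scale + j
        if 28 >= 31:
            break
    cap = scale >= 4
    return 36

return 36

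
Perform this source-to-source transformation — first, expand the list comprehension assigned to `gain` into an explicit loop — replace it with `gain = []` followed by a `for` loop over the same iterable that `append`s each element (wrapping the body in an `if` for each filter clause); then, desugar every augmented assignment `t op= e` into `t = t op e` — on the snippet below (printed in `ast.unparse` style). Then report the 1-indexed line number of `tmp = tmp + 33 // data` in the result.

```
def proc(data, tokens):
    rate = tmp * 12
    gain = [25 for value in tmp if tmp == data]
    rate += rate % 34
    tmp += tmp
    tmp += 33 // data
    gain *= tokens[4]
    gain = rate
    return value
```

9

Transformed code:
def proc(data, tokens):
    rate = tmp * 12
    gain = []
    for value in tmp:
        if tmp == data:
            gain.append(25)
    rate = rate + rate % 34
    tmp = tmp + tmp
    tmp = tmp + 33 // data
    gain = gain * tokens[4]
    gain = rate
    return value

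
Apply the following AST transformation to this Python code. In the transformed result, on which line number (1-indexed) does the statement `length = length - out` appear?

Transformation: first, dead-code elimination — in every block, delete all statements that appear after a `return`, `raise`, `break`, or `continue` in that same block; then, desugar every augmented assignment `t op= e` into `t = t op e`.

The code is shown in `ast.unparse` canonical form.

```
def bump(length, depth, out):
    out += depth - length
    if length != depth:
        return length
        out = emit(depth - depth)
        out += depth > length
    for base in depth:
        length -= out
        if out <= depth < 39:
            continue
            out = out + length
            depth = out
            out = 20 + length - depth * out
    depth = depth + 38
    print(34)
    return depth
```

Transformed code:
def bump(length, depth, out):
    out = out + (depth - length)
    if length != depth:
        return length
    for base in depth:
        length = length - out
        if out <= depth < 39:
            continue
    depth = depth + 38
    print(34)
    return depth

6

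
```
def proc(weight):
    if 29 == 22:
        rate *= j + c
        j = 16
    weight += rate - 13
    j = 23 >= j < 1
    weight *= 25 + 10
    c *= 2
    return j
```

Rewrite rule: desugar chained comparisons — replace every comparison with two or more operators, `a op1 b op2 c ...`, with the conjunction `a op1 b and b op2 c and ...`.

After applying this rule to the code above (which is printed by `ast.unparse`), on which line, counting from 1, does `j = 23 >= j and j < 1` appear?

Transformed code:
def proc(weight):
    if 29 == 22:
        rate *= j + c
        j = 16
    weight += rate - 13
    j = 23 >= j and j < 1
    weight *= 25 + 10
    c *= 2
    return j

6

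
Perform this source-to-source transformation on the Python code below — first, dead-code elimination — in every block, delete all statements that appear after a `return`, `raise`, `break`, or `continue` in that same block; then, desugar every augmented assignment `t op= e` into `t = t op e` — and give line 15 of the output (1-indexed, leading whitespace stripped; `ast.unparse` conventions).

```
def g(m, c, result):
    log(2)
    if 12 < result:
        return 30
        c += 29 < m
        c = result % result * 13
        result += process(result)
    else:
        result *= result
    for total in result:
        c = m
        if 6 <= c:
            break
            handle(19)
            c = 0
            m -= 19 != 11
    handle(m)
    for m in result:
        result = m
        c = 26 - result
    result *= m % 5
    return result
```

result = result * (m % 5)

Transformed code:
def g(m, c, result):
    log(2)
    if 12 < result:
        return 30
    else:
        result = result * result
    for total in result:
        c = m
        if 6 <= c:
            break
    handle(m)
    for m in result:
        result = m
        c = 26 - result
    result = result * (m % 5)
    return result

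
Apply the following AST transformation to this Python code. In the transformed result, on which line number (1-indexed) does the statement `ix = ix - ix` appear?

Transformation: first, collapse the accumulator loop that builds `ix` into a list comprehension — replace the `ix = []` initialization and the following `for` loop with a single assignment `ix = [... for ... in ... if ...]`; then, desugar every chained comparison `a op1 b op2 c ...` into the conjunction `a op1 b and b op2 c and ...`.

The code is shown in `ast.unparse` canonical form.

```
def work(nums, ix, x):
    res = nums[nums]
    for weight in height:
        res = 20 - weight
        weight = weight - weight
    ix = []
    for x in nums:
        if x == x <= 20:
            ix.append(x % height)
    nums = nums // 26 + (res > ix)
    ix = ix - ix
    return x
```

Transformed code:
def work(nums, ix, x):
    res = nums[nums]
    for weight in height:
        res = 20 - weight
        weight = weight - weight
    ix = [x % height for x in nums if x == x and x <= 20]
    nums = nums // 26 + (res > ix)
    ix = ix - ix
    return x

8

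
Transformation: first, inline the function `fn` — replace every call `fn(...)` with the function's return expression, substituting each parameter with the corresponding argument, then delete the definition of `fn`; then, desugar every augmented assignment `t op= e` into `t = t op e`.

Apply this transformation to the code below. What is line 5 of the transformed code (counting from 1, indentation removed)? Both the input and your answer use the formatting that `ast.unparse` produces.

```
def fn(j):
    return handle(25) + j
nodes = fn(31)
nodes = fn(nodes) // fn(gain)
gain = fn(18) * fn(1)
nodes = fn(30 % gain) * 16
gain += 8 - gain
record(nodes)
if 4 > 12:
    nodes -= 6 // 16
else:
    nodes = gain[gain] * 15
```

gain = gain + (8 - gain)

Transformed code:
nodes = handle(25) + 31
nodes = (handle(25) + nodes) // (handle(25) + gain)
gain = (handle(25) + 18) * (handle(25) + 1)
nodes = (handle(25) + 30 % gain) * 16
gain = gain + (8 - gain)
record(nodes)
if 4 > 12:
    nodes = nodes - 6 // 16
else:
    nodes = gain[gain] * 15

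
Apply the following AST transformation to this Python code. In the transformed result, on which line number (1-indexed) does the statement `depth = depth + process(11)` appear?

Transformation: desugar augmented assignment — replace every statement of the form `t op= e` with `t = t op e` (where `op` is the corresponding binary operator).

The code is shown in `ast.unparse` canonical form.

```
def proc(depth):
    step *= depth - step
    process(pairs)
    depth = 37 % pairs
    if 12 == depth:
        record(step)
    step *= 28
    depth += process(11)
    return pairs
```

8

Transformed code:
def proc(depth):
    step = step * (depth - step)
    process(pairs)
    depth = 37 % pairs
    if 12 == depth:
        record(step)
    step = step * 28
    depth = depth + process(11)
    return pairs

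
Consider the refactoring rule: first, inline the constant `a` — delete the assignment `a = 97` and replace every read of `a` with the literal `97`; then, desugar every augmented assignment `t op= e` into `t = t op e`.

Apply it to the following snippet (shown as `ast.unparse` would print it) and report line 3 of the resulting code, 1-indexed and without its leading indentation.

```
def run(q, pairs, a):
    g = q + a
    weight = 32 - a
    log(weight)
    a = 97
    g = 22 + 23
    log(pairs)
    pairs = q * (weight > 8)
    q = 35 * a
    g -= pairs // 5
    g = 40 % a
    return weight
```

Transformed code:
def run(q, pairs, a):
    g = q + 97
    weight = 32 - 97
    log(weight)
    g = 22 + 23
    log(pairs)
    pairs = q * (weight > 8)
    q = 35 * 97
    g = g - pairs // 5
    g = 40 % 97
    return weight

weight = 32 - 97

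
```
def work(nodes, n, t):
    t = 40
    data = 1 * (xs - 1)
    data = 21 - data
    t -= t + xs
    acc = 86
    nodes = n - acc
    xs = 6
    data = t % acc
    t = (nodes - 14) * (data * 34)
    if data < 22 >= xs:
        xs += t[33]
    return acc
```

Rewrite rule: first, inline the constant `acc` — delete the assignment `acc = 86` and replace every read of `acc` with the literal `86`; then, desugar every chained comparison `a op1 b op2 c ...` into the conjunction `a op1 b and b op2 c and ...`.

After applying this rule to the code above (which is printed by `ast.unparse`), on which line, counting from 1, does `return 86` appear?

Transformed code:
def work(nodes, n, t):
    t = 40
    data = 1 * (xs - 1)
    data = 21 - data
    t -= t + xs
    nodes = n - 86
    xs = 6
    data = t % 86
    t = (nodes - 14) * (data * 34)
    if data < 22 and 22 >= xs:
        xs += t[33]
    return 86

12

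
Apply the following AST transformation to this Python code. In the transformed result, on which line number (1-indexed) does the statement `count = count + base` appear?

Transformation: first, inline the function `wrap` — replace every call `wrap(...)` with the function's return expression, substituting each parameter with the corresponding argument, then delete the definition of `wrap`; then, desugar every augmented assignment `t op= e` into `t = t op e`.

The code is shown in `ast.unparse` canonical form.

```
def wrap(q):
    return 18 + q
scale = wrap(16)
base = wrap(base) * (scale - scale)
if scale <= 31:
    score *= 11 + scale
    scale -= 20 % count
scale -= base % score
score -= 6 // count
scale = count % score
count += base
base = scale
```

Transformed code:
scale = 18 + 16
base = (18 + base) * (scale - scale)
if scale <= 31:
    score = score * (11 + scale)
    scale = scale - 20 % count
scale = scale - base % score
score = score - 6 // count
scale = count % score
count = count + base
base = scale

9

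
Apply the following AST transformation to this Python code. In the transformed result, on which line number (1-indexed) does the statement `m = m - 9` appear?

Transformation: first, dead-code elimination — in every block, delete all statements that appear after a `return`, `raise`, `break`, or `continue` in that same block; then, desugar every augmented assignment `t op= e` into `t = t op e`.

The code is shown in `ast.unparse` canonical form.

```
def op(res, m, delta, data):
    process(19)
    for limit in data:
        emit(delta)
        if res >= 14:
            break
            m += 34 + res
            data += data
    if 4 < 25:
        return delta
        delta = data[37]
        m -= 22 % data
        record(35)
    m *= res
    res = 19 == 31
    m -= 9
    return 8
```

Transformed code:
def op(res, m, delta, data):
    process(19)
    for limit in data:
        emit(delta)
        if res >= 14:
            break
    if 4 < 25:
        return delta
    m = m * res
    res = 19 == 31
    m = m - 9
    return 8

11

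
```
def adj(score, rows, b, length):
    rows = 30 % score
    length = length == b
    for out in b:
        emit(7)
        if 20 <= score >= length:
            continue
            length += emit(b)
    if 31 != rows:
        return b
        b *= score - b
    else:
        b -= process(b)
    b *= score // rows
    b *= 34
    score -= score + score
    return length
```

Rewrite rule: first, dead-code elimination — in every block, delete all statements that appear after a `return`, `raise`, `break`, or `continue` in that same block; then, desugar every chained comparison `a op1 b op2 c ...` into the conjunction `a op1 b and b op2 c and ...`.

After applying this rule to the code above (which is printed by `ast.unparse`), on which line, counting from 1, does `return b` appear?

9

Transformed code:
def adj(score, rows, b, length):
    rows = 30 % score
    length = length == b
    for out in b:
        emit(7)
        if 20 <= score and score >= length:
            continue
    if 31 != rows:
        return b
    else:
        b -= process(b)
    b *= score // rows
    b *= 34
    score -= score + score
    return length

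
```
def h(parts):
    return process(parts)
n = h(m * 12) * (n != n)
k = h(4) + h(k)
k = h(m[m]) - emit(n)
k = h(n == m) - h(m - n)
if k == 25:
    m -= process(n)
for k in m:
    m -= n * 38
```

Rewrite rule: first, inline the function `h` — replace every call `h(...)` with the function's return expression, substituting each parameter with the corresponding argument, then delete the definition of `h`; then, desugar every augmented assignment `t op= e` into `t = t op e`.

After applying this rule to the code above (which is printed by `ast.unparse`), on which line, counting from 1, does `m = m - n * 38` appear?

8

Transformed code:
n = process(m * 12) * (n != n)
k = process(4) + process(k)
k = process(m[m]) - emit(n)
k = process(n == m) - process(m - n)
if k == 25:
    m = m - process(n)
for k in m:
    m = m - n * 38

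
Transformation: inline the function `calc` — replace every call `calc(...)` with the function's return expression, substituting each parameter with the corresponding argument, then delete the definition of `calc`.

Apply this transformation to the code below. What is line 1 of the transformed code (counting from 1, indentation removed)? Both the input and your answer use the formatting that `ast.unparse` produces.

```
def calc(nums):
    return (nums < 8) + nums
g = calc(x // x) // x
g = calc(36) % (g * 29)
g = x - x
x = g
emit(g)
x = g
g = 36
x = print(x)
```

Transformed code:
g = ((x // x < 8) + x // x) // x
g = ((36 < 8) + 36) % (g * 29)
g = x - x
x = g
emit(g)
x = g
g = 36
x = print(x)

g = ((x // x < 8) + x // x) // x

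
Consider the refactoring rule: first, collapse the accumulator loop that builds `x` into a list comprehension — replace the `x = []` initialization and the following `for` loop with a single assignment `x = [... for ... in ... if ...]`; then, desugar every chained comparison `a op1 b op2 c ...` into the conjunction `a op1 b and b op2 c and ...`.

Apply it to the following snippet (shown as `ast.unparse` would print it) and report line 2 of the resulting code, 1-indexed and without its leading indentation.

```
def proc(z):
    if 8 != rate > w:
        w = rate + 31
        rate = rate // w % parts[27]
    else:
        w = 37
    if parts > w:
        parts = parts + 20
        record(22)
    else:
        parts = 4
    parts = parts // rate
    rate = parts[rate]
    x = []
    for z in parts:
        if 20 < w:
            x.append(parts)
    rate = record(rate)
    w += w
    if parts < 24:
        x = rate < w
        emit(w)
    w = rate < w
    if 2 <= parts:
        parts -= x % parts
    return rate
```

Transformed code:
def proc(z):
    if 8 != rate and rate > w:
        w = rate + 31
        rate = rate // w % parts[27]
    else:
        w = 37
    if parts > w:
        parts = parts + 20
        record(22)
    else:
        parts = 4
    parts = parts // rate
    rate = parts[rate]
    x = [parts for z in parts if 20 < w]
    rate = record(rate)
    w += w
    if parts < 24:
        x = rate < w
        emit(w)
    w = rate < w
    if 2 <= parts:
        parts -= x % parts
    return rate

if 8 != rate and rate > w:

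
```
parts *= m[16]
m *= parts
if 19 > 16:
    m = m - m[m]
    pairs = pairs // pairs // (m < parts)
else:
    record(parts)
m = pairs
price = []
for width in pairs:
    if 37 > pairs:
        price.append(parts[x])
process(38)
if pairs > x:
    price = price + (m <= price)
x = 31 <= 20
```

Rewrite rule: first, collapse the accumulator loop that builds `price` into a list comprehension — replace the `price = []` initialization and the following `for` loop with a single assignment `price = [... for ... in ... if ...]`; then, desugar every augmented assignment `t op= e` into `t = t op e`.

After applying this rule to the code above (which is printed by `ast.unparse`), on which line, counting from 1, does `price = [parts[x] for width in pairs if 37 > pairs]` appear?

9

Transformed code:
parts = parts * m[16]
m = m * parts
if 19 > 16:
    m = m - m[m]
    pairs = pairs // pairs // (m < parts)
else:
    record(parts)
m = pairs
price = [parts[x] for width in pairs if 37 > pairs]
process(38)
if pairs > x:
    price = price + (m <= price)
x = 31 <= 20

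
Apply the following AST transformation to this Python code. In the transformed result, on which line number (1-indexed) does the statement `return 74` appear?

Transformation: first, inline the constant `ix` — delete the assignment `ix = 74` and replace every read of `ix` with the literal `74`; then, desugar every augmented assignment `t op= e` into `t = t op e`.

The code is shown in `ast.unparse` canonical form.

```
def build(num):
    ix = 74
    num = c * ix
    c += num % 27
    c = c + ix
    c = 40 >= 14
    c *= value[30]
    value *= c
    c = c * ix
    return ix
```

9

Transformed code:
def build(num):
    num = c * 74
    c = c + num % 27
    c = c + 74
    c = 40 >= 14
    c = c * value[30]
    value = value * c
    c = c * 74
    return 74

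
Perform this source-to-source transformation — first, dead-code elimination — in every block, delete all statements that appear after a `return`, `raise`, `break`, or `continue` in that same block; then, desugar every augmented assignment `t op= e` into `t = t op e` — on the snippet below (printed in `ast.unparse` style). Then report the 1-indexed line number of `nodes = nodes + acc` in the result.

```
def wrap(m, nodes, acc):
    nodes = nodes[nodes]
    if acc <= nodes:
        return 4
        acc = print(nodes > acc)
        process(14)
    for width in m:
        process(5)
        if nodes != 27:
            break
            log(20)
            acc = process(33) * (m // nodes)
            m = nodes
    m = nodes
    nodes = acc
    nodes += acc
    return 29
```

Transformed code:
def wrap(m, nodes, acc):
    nodes = nodes[nodes]
    if acc <= nodes:
        return 4
    for width in m:
        process(5)
        if nodes != 27:
            break
    m = nodes
    nodes = acc
    nodes = nodes + acc
    return 29

11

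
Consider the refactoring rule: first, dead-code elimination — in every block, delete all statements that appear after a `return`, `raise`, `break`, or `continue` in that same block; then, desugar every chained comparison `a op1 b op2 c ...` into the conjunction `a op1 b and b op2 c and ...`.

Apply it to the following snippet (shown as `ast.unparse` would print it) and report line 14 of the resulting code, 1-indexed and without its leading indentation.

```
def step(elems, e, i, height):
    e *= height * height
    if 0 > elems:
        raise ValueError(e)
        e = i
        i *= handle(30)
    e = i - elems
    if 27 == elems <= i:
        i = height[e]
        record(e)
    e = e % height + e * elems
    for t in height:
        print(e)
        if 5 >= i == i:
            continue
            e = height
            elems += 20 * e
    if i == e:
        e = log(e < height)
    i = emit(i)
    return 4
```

if i == e:

Transformed code:
def step(elems, e, i, height):
    e *= height * height
    if 0 > elems:
        raise ValueError(e)
    e = i - elems
    if 27 == elems and elems <= i:
        i = height[e]
        record(e)
    e = e % height + e * elems
    for t in height:
        print(e)
        if 5 >= i and i == i:
            continue
    if i == e:
        e = log(e < height)
    i = emit(i)
    return 4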